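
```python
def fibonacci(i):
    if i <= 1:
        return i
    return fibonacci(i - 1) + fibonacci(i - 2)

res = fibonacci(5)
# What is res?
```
Call trace (a repeated sub-call is expanded the first time; later identical calls just restate its return value):
fibonacci(i=5)
  fibonacci(i=4)
    fibonacci(i=3)
      fibonacci(i=2)
        fibonacci(i=1)
        -> return 1
        fibonacci(i=0)
        -> return 0
      -> return 1
      fibonacci(i=1)
      -> return 1
    -> return 2
    fibonacci(i=2) -> return 1  (same call as traced above)
  -> return 3
  fibonacci(i=3) -> return 2  (same call as traced above)
-> return 5

Final answer: 5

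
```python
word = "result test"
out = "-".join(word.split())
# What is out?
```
Trace:
  word='result test'
  word='result test', out='result-test'

Final answer: 'result-test'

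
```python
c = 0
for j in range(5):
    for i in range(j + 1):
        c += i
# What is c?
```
Trace:
  c=0
  c=0, j=0, i=0
  c=0, j=1, i=0
  c=1, j=1, i=1
  c=1, j=2, i=0
  c=2, j=2, i=1
  c=4, j=2, i=2
  c=4, j=3, i=0
  c=5, j=3, i=1
  c=7, j=3, i=2
  c=10, j=3, i=3
  c=10, j=4, i=0
  c=11, j=4, i=1
  c=13, j=4, i=2
  c=16, j=4, i=3
  c=20, j=4, i=4

Final answer: 20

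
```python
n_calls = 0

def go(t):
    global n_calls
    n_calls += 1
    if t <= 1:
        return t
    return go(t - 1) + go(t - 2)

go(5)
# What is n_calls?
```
Call trace (a repeated sub-call is expanded the first time; later identical calls just restate its return value):
go(t=5)
  go(t=4)
    go(t=3)
      go(t=2)
        go(t=1)
        -> return 1
        go(t=0)
        -> return 0
      -> return 1
      go(t=1)
      -> return 1
    -> return 2
    go(t=2) -> return 1  (same call as traced above)
  -> return 3
  go(t=3) -> return 2  (same call as traced above)
-> return 5

n_calls is incremented once per call, so count the calls in each subtree. Let C(t) = number of calls made by go(t).
C(0) = C(1) = 1 (base case, no recursion); C(t) = 1 + C(t - 1) + C(t - 2) otherwise.
C(2) = 1 + C(1) + C(0) = 1 + 1 + 1 = 3
C(3) = 1 + C(2) + C(1) = 1 + 3 + 1 = 5
C(4) = 1 + C(3) + C(2) = 1 + 5 + 3 = 9
C(5) = 1 + C(4) + C(3) = 1 + 9 + 5 = 15
n_calls = C(5) = 15

Final answer: 15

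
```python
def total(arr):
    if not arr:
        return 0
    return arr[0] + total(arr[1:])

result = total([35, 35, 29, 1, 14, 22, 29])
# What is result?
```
Call trace:
total(arr=[35, 35, 29, 1, 14, 22, 29])
  total(arr=[35, 29, 1, 14, 22, 29])
    total(arr=[29, 1, 14, 22, 29])
      total(arr=[1, 14, 22, 29])
        total(arr=[14, 22, 29])
          total(arr=[22, 29])
            total(arr=[29])
              total(arr=[])
              -> return 0
            -> return 29
          -> return 51
        -> return 65
      -> return 66
    -> return 95
  -> return 130
-> return 165

Final answer: 165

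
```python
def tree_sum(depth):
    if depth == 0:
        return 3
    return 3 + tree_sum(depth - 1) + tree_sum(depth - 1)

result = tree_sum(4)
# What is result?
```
Call trace (a repeated sub-call is expanded the first time; later identical calls just restate its return value):
tree_sum(depth=4)
  tree_sum(depth=3)
    tree_sum(depth=2)
      tree_sum(depth=1)
        tree_sum(depth=0)
        -> return 3
        tree_sum(depth=0)
        -> return 3
      -> return 9
      tree_sum(depth=1) -> return 9  (same call as traced above)
    -> return 21
    tree_sum(depth=2) -> return 21  (same call as traced above)
  -> return 45
  tree_sum(depth=3) -> return 45  (same call as traced above)
-> return 93

Final answer: 93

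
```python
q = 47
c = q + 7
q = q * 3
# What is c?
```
Trace:
  q=47
  q=47, c=54
  q=141, c=54

Final answer: 54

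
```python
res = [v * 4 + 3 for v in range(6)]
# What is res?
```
Trace:
  v=0
  v=1
  v=2
  v=3
  v=4
  v=5
  res=[3, 7, 11, 15, 19, 23]

Final answer: [3, 7, 11, 15, 19, 23]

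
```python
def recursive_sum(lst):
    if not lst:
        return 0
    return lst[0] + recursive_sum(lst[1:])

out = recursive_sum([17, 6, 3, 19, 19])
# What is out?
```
Call trace:
recursive_sum(lst=[17, 6, 3, 19, 19])
  recursive_sum(lst=[6, 3, 19, 19])
    recursive_sum(lst=[3, 19, 19])
      recursive_sum(lst=[19, 19])
        recursive_sum(lst=[19])
          recursive_sum(lst=[])
          -> return 0
        -> return 19
      -> return 38
    -> return 41
  -> return 47
-> return 64

Final answer: 64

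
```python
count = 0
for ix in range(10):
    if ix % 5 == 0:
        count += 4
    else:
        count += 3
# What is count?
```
Trace:
  count=0
  count=4, ix=0
  count=7, ix=1
  count=10, ix=2
  count=13, ix=3
  count=16, ix=4
  count=20, ix=5
  count=23, ix=6
  count=26, ix=7
  count=29, ix=8
  count=32, ix=9

Final answer: 32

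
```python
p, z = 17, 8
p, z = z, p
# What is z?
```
Trace:
  p=17, z=8
  p=8, z=17

Final answer: 17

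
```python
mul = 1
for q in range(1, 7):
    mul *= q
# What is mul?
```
Trace:
  mul=1
  mul=1, q=1
  mul=2, q=2
  mul=6, q=3
  mul=24, q=4
  mul=120, q=5
  mul=720, q=6

Final answer: 720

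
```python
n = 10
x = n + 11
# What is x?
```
Trace:
  n=10
  n=10, x=21

Final answer: 21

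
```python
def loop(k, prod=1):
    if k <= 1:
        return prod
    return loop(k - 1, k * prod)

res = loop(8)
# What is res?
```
Call trace:
loop(k=8, prod=1)
  loop(k=7, prod=8)
    loop(k=6, prod=56)
      loop(k=5, prod=336)
        loop(k=4, prod=1680)
          loop(k=3, prod=6720)
            loop(k=2, prod=20160)
              loop(k=1, prod=40320)
              -> return 40320
            -> return 40320
          -> return 40320
        -> return 40320
      -> return 40320
    -> return 40320
  -> return 40320
-> return 40320

Final answer: 40320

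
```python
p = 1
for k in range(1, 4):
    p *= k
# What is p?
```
Trace:
  p=1
  p=1, k=1
  p=2, k=2
  p=6, k=3

Final answer: 6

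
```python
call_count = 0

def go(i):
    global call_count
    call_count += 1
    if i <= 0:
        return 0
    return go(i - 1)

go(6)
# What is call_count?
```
Call trace:
go(i=6)
  go(i=5)
    go(i=4)
      go(i=3)
        go(i=2)
          go(i=1)
            go(i=0)
            -> return 0
          -> return 0
        -> return 0
      -> return 0
    -> return 0
  -> return 0
-> return 0

call_count is incremented once per call. go is entered once for each i = 6, 5, 4, 3, 2, 1, 0 (the i <= 0 call returns without recursing), i.e. 6 + 1 calls.
call_count = 7

Final answer: 7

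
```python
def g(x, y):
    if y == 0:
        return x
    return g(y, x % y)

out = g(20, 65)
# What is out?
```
Call trace:
g(x=20, y=65)
  g(x=65, y=20)
    g(x=20, y=5)
      g(x=5, y=0)
      -> return 5
    -> return 5
  -> return 5
-> return 5

Final answer: 5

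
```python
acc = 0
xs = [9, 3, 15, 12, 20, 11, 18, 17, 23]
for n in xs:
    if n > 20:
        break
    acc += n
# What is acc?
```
Trace:
  acc=0
  acc=9, n=9
  acc=12, n=3
  acc=27, n=15
  acc=39, n=12
  acc=59, n=20
  acc=70, n=11
  acc=88, n=18
  acc=105, n=17
  acc=105, n=23

Final answer: 105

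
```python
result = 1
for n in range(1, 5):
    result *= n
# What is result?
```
Trace:
  result=1
  result=1, n=1
  result=2, n=2
  result=6, n=3
  result=24, n=4

Final answer: 24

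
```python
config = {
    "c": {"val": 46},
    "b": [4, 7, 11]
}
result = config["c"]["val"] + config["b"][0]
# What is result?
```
Trace:
  config={'c': {'val': 46}, 'b': [4, 7, 11]}
  config={'c': {'val': 46}, 'b': [4, 7, 11]}, result=50

Final answer: 50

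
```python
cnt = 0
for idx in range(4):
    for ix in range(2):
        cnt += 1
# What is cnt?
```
Trace:
  cnt=0
  cnt=1, idx=0, ix=0
  cnt=2, idx=0, ix=1
  cnt=3, idx=1, ix=0
  cnt=4, idx=1, ix=1
  cnt=5, idx=2, ix=0
  cnt=6, idx=2, ix=1
  cnt=7, idx=3, ix=0
  cnt=8, idx=3, ix=1

Final answer: 8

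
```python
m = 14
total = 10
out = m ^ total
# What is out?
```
Trace:
  m=14
  m=14, total=10
  m=14, total=10, out=4

Final answer: 4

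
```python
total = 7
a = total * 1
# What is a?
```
Trace:
  total=7
  total=7, a=7

Final answer: 7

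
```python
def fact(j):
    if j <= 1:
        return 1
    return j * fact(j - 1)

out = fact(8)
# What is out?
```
Call trace:
fact(j=8)
  fact(j=7)
    fact(j=6)
      fact(j=5)
        fact(j=4)
          fact(j=3)
            fact(j=2)
              fact(j=1)
              -> return 1
            -> return 2
          -> return 6
        -> return 24
      -> return 120
    -> return 720
  -> return 5040
-> return 40320

Final answer: 40320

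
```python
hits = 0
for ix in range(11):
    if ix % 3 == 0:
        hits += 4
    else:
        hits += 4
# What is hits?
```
Trace:
  hits=0
  hits=4, ix=0
  hits=8, ix=1
  hits=12, ix=2
  hits=16, ix=3
  hits=20, ix=4
  hits=24, ix=5
  hits=28, ix=6
  hits=32, ix=7
  hits=36, ix=8
  hits=40, ix=9
  hits=44, ix=10

Final answer: 44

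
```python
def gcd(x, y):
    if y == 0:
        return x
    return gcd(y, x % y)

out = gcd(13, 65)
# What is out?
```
Call trace:
gcd(x=13, y=65)
  gcd(x=65, y=13)
    gcd(x=13, y=0)
    -> return 13
  -> return 13
-> return 13

Final answer: 13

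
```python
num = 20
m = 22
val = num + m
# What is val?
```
Trace:
  num=20
  num=20, m=22
  num=20, m=22, val=42

Final answer: 42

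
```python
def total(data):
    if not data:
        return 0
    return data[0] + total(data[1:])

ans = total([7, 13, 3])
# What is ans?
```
Call trace:
total(data=[7, 13, 3])
  total(data=[13, 3])
    total(data=[3])
      total(data=[])
      -> return 0
    -> return 3
  -> return 16
-> return 23

Final answer: 23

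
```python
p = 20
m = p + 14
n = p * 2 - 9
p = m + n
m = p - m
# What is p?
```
Trace:
  p=20
  p=20, m=34
  p=20, m=34, n=31
  p=65, m=34, n=31
  p=65, m=31, n=31

Final answer: 65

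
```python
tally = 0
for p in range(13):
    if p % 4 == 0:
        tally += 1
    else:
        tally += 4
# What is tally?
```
Trace:
  tally=0
  tally=1, p=0
  tally=5, p=1
  tally=9, p=2
  tally=13, p=3
  tally=14, p=4
  tally=18, p=5
  tally=22, p=6
  tally=26, p=7
  tally=27, p=8
  tally=31, p=9
  tally=35, p=10
  tally=39, p=11
  tally=40, p=12

Final answer: 40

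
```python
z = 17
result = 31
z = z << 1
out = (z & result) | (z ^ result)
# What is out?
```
Trace:
  z=17
  z=17, result=31
  z=34, result=31
  z=34, result=31, out=63

Final answer: 63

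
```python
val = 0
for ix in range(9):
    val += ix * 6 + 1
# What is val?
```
Trace:
  val=0
  val=1, ix=0
  val=8, ix=1
  val=21, ix=2
  val=40, ix=3
  val=65, ix=4
  val=96, ix=5
  val=133, ix=6
  val=176, ix=7
  val=225, ix=8

Final answer: 225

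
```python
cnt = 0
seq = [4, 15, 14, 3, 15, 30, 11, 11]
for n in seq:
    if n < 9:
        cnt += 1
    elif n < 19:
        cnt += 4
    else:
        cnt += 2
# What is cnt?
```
Trace:
  cnt=0
  cnt=1, n=4
  cnt=5, n=15
  cnt=9, n=14
  cnt=10, n=3
  cnt=14, n=15
  cnt=16, n=30
  cnt=20, n=11
  cnt=24, n=11

Final answer: 24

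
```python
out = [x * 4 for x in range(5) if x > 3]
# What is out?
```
Trace:
  x=0
  x=1
  x=2
  x=3
  x=4
  out=[16]

Final answer: [16]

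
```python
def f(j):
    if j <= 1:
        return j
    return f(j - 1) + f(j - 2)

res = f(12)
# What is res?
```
Call trace (a repeated sub-call is expanded the first time; later identical calls just restate its return value):
f(j=12)
  f(j=11)
    f(j=10)
      f(j=9)
        f(j=8)
          f(j=7)
            f(j=6)
              f(j=5)
                f(j=4)
                  f(j=3)
                    f(j=2)
                      f(j=1)
                      -> return 1
                      f(j=0)
                      -> return 0
                    -> return 1
                    f(j=1)
                    -> return 1
                  -> return 2
                  f(j=2) -> return 1  (same call as traced above)
                -> return 3
                f(j=3) -> return 2  (same call as traced above)
              -> return 5
              f(j=4) -> return 3  (same call as traced above)
            -> return 8
            f(j=5) -> return 5  (same call as traced above)
          -> return 13
          f(j=6) -> return 8  (same call as traced above)
        -> return 21
        f(j=7) -> return 13  (same call as traced above)
      -> return 34
      f(j=8) -> return 21  (same call as traced above)
    -> return 55
    f(j=9) -> return 34  (same call as traced above)
  -> return 89
  f(j=10) -> return 55  (same call as traced above)
-> return 144

Final answer: 144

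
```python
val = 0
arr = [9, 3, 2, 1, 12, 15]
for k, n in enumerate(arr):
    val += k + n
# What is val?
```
Trace:
  val=0
  val=9, k=0, n=9
  val=13, k=1, n=3
  val=17, k=2, n=2
  val=21, k=3, n=1
  val=37, k=4, n=12
  val=57, k=5, n=15

Final answer: 57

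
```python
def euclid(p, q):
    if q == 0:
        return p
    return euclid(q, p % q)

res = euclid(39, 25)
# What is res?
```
Call trace:
euclid(p=39, q=25)
  euclid(p=25, q=14)
    euclid(p=14, q=11)
      euclid(p=11, q=3)
        euclid(p=3, q=2)
          euclid(p=2, q=1)
            euclid(p=1, q=0)
            -> return 1
          -> return 1
        -> return 1
      -> return 1
    -> return 1
  -> return 1
-> return 1

Final answer: 1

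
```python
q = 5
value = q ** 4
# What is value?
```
Trace:
  q=5
  q=5, value=625

Final answer: 625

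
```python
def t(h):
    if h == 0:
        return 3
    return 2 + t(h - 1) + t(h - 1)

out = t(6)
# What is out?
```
Call trace (a repeated sub-call is expanded the first time; later identical calls just restate its return value):
t(h=6)
  t(h=5)
    t(h=4)
      t(h=3)
        t(h=2)
          t(h=1)
            t(h=0)
            -> return 3
            t(h=0)
            -> return 3
          -> return 8
          t(h=1) -> return 8  (same call as traced above)
        -> return 18
        t(h=2) -> return 18  (same call as traced above)
      -> return 38
      t(h=3) -> return 38  (same call as traced above)
    -> return 78
    t(h=4) -> return 78  (same call as traced above)
  -> return 158
  t(h=5) -> return 158  (same call as traced above)
-> return 318

Final answer: 318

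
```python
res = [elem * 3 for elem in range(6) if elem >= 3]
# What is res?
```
Trace:
  elem=0
  elem=1
  elem=2
  elem=3
  elem=4
  elem=5
  res=[9, 12, 15]

Final answer: [9, 12, 15]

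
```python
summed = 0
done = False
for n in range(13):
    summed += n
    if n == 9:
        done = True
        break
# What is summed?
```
Trace:
  summed=0
  summed=0, done=False
  summed=0, done=False, n=0
  summed=1, done=False, n=1
  summed=3, done=False, n=2
  summed=6, done=False, n=3
  summed=10, done=False, n=4
  summed=15, done=False, n=5
  summed=21, done=False, n=6
  summed=28, done=False, n=7
  summed=36, done=False, n=8
  summed=45, done=True, n=9

Final answer: 45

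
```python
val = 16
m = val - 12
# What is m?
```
Trace:
  val=16
  val=16, m=4

Final answer: 4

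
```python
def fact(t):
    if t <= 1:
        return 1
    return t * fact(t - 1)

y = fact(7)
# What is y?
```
Call trace:
fact(t=7)
  fact(t=6)
    fact(t=5)
      fact(t=4)
        fact(t=3)
          fact(t=2)
            fact(t=1)
            -> return 1
          -> return 2
        -> return 6
      -> return 24
    -> return 120
  -> return 720
-> return 5040

Final answer: 5040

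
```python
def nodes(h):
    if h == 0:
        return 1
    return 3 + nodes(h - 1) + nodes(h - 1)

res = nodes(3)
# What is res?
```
Call trace (a repeated sub-call is expanded the first time; later identical calls just restate its return value):
nodes(h=3)
  nodes(h=2)
    nodes(h=1)
      nodes(h=0)
      -> return 1
      nodes(h=0)
      -> return 1
    -> return 5
    nodes(h=1) -> return 5  (same call as traced above)
  -> return 13
  nodes(h=2) -> return 13  (same call as traced above)
-> return 29

Final answer: 29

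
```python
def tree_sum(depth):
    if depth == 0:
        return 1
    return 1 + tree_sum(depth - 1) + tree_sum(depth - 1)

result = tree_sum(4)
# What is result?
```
Call trace (a repeated sub-call is expanded the first time; later identical calls just restate its return value):
tree_sum(depth=4)
  tree_sum(depth=3)
    tree_sum(depth=2)
      tree_sum(depth=1)
        tree_sum(depth=0)
        -> return 1
        tree_sum(depth=0)
        -> return 1
      -> return 3
      tree_sum(depth=1) -> return 3  (same call as traced above)
    -> return 7
    tree_sum(depth=2) -> return 7  (same call as traced above)
  -> return 15
  tree_sum(depth=3) -> return 15  (same call as traced above)
-> return 31

Final answer: 31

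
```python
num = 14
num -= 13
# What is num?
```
Trace:
  num=14
  num=1

Final answer: 1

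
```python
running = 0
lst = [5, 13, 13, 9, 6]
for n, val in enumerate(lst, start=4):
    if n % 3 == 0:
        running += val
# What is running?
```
Trace:
  running=0
  running=0, n=4, val=5
  running=0, n=5, val=13
  running=13, n=6, val=13
  running=13, n=7, val=9
  running=13, n=8, val=6

Final answer: 13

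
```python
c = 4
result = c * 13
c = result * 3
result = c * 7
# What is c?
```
Trace:
  c=4
  c=4, result=52
  c=156, result=52
  c=156, result=1092

Final answer: 156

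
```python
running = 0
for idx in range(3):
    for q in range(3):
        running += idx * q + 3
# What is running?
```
Trace:
  running=0
  running=3, idx=0, q=0
  running=6, idx=0, q=1
  running=9, idx=0, q=2
  running=12, idx=1, q=0
  running=16, idx=1, q=1
  running=21, idx=1, q=2
  running=24, idx=2, q=0
  running=29, idx=2, q=1
  running=36, idx=2, q=2

Final answer: 36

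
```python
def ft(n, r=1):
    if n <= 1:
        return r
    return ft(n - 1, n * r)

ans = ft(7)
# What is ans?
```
Call trace:
ft(n=7, r=1)
  ft(n=6, r=7)
    ft(n=5, r=42)
      ft(n=4, r=210)
        ft(n=3, r=840)
          ft(n=2, r=2520)
            ft(n=1, r=5040)
            -> return 5040
          -> return 5040
        -> return 5040
      -> return 5040
    -> return 5040
  -> return 5040
-> return 5040

Final answer: 5040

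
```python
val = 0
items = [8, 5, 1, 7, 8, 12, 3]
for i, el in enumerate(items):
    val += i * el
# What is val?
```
Trace:
  val=0
  val=0, i=0, el=8
  val=5, i=1, el=5
  val=7, i=2, el=1
  val=28, i=3, el=7
  val=60, i=4, el=8
  val=120, i=5, el=12
  val=138, i=6, el=3

Final answer: 138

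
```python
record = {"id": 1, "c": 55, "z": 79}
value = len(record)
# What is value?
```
Trace:
  record={'id': 1, 'c': 55, 'z': 79}
  record={'id': 1, 'c': 55, 'z': 79}, value=3

Final answer: 3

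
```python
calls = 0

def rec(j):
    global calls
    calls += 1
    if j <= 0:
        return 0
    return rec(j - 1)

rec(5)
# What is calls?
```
Call trace:
rec(j=5)
  rec(j=4)
    rec(j=3)
      rec(j=2)
        rec(j=1)
          rec(j=0)
          -> return 0
        -> return 0
      -> return 0
    -> return 0
  -> return 0
-> return 0

calls is incremented once per call. rec is entered once for each j = 5, 4, 3, 2, 1, 0 (the j <= 0 call returns without recursing), i.e. 5 + 1 calls.
calls = 6

Final answer: 6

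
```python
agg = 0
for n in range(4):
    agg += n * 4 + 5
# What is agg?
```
Trace:
  agg=0
  agg=5, n=0
  agg=14, n=1
  agg=27, n=2
  agg=44, n=3

Final answer: 44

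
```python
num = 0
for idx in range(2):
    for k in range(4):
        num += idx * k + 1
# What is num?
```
Trace:
  num=0
  num=1, idx=0, k=0
  num=2, idx=0, k=1
  num=3, idx=0, k=2
  num=4, idx=0, k=3
  num=5, idx=1, k=0
  num=7, idx=1, k=1
  num=10, idx=1, k=2
  num=14, idx=1, k=3

Final answer: 14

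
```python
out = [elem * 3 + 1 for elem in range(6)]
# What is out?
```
Trace:
  elem=0
  elem=1
  elem=2
  elem=3
  elem=4
  elem=5
  out=[1, 4, 7, 10, 13, 16]

Final answer: [1, 4, 7, 10, 13, 16]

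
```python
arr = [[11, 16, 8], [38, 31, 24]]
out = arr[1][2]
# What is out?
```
Trace:
  arr=[[11, 16, 8], [38, 31, 24]]
  arr=[[11, 16, 8], [38, 31, 24]], out=24

Final answer: 24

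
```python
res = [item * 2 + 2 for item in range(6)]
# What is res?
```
Trace:
  item=0
  item=1
  item=2
  item=3
  item=4
  item=5
  res=[2, 4, 6, 8, 10, 12]

Final answer: [2, 4, 6, 8, 10, 12]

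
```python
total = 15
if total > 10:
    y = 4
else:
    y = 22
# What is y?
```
Trace:
  total=15
  total=15, y=4

Final answer: 4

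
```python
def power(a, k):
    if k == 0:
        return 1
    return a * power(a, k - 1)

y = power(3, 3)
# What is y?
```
Call trace:
power(a=3, k=3)
  power(a=3, k=2)
    power(a=3, k=1)
      power(a=3, k=0)
      -> return 1
    -> return 3
  -> return 9
-> return 27

Final answer: 27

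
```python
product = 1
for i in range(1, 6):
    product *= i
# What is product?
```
Trace:
  product=1
  product=1, i=1
  product=2, i=2
  product=6, i=3
  product=24, i=4
  product=120, i=5

Final answer: 120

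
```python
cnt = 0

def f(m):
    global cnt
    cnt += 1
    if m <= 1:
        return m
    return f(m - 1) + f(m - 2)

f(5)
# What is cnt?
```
Call trace (a repeated sub-call is expanded the first time; later identical calls just restate its return value):
f(m=5)
  f(m=4)
    f(m=3)
      f(m=2)
        f(m=1)
        -> return 1
        f(m=0)
        -> return 0
      -> return 1
      f(m=1)
      -> return 1
    -> return 2
    f(m=2) -> return 1  (same call as traced above)
  -> return 3
  f(m=3) -> return 2  (same call as traced above)
-> return 5

cnt is incremented once per call, so count the calls in each subtree. Let C(m) = number of calls made by f(m).
C(0) = C(1) = 1 (base case, no recursion); C(m) = 1 + C(m - 1) + C(m - 2) otherwise.
C(2) = 1 + C(1) + C(0) = 1 + 1 + 1 = 3
C(3) = 1 + C(2) + C(1) = 1 + 3 + 1 = 5
C(4) = 1 + C(3) + C(2) = 1 + 5 + 3 = 9
C(5) = 1 + C(4) + C(3) = 1 + 9 + 5 = 15
cnt = C(5) = 15

Final answer: 15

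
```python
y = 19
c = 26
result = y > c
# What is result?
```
Trace:
  y=19
  y=19, c=26
  y=19, c=26, result=False

Final answer: False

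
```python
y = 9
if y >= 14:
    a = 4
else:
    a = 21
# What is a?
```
Trace:
  y=9
  y=9, a=21

Final answer: 21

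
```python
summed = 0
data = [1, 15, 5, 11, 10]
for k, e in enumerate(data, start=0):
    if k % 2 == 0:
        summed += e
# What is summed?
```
Trace:
  summed=0
  summed=1, k=0, e=1
  summed=1, k=1, e=15
  summed=6, k=2, e=5
  summed=6, k=3, e=11
  summed=16, k=4, e=10

Final answer: 16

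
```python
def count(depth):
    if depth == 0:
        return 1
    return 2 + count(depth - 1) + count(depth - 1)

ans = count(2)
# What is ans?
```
Call trace (a repeated sub-call is expanded the first time; later identical calls just restate its return value):
count(depth=2)
  count(depth=1)
    count(depth=0)
    -> return 1
    count(depth=0)
    -> return 1
  -> return 4
  count(depth=1) -> return 4  (same call as traced above)
-> return 10

Final answer: 10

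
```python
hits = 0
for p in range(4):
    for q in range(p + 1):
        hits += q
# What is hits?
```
Trace:
  hits=0
  hits=0, p=0, q=0
  hits=0, p=1, q=0
  hits=1, p=1, q=1
  hits=1, p=2, q=0
  hits=2, p=2, q=1
  hits=4, p=2, q=2
  hits=4, p=3, q=0
  hits=5, p=3, q=1
  hits=7, p=3, q=2
  hits=10, p=3, q=3

Final answer: 10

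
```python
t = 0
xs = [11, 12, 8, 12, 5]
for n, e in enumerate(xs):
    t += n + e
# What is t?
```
Trace:
  t=0
  t=11, n=0, e=11
  t=24, n=1, e=12
  t=34, n=2, e=8
  t=49, n=3, e=12
  t=58, n=4, e=5

Final answer: 58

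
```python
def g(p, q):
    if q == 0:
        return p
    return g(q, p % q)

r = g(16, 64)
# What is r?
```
Call trace:
g(p=16, q=64)
  g(p=64, q=16)
    g(p=16, q=0)
    -> return 16
  -> return 16
-> return 16

Final answer: 16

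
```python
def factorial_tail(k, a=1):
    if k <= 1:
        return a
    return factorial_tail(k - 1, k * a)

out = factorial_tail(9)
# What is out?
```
Call trace:
factorial_tail(k=9, a=1)
  factorial_tail(k=8, a=9)
    factorial_tail(k=7, a=72)
      factorial_tail(k=6, a=504)
        factorial_tail(k=5, a=3024)
          factorial_tail(k=4, a=15120)
            factorial_tail(k=3, a=60480)
              factorial_tail(k=2, a=181440)
                factorial_tail(k=1, a=362880)
                -> return 362880
              -> return 362880
            -> return 362880
          -> return 362880
        -> return 362880
      -> return 362880
    -> return 362880
  -> return 362880
-> return 362880

Final answer: 362880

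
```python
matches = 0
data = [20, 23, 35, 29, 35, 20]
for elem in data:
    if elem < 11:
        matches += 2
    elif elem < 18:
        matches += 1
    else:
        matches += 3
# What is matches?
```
Trace:
  matches=0
  matches=3, elem=20
  matches=6, elem=23
  matches=9, elem=35
  matches=12, elem=29
  matches=15, elem=35
  matches=18, elem=20

Final answer: 18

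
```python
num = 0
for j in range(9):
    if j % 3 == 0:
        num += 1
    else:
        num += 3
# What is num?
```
Trace:
  num=0
  num=1, j=0
  num=4, j=1
  num=7, j=2
  num=8, j=3
  num=11, j=4
  num=14, j=5
  num=15, j=6
  num=18, j=7
  num=21, j=8

Final answer: 21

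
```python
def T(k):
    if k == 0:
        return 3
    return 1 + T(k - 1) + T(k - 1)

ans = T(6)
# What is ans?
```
Call trace (a repeated sub-call is expanded the first time; later identical calls just restate its return value):
T(k=6)
  T(k=5)
    T(k=4)
      T(k=3)
        T(k=2)
          T(k=1)
            T(k=0)
            -> return 3
            T(k=0)
            -> return 3
          -> return 7
          T(k=1) -> return 7  (same call as traced above)
        -> return 15
        T(k=2) -> return 15  (same call as traced above)
      -> return 31
      T(k=3) -> return 31  (same call as traced above)
    -> return 63
    T(k=4) -> return 63  (same call as traced above)
  -> return 127
  T(k=5) -> return 127  (same call as traced above)
-> return 255

Final answer: 255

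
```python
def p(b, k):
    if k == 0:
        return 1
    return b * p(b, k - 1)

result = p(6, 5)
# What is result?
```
Call trace:
p(b=6, k=5)
  p(b=6, k=4)
    p(b=6, k=3)
      p(b=6, k=2)
        p(b=6, k=1)
          p(b=6, k=0)
          -> return 1
        -> return 6
      -> return 36
    -> return 216
  -> return 1296
-> return 7776

Final answer: 7776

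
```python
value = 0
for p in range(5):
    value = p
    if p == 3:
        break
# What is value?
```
Trace:
  value=0
  value=0, p=0
  value=1, p=1
  value=2, p=2
  value=3, p=3

Final answer: 3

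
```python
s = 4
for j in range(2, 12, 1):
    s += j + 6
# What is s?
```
Trace:
  s=4
  s=12, j=2
  s=21, j=3
  s=31, j=4
  s=42, j=5
  s=54, j=6
  s=67, j=7
  s=81, j=8
  s=96, j=9
  s=112, j=10
  s=129, j=11

Final answer: 129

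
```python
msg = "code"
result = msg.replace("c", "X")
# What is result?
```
Trace:
  msg='code'
  msg='code', result='Xode'

Final answer: 'Xode'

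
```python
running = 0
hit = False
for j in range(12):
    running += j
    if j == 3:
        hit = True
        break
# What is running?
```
Trace:
  running=0
  running=0, hit=False
  running=0, hit=False, j=0
  running=1, hit=False, j=1
  running=3, hit=False, j=2
  running=6, hit=True, j=3

Final answer: 6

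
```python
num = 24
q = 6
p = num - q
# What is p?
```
Trace:
  num=24
  num=24, q=6
  num=24, q=6, p=18

Final answer: 18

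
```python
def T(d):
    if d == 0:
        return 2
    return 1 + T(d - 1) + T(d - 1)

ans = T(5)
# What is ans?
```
Call trace (a repeated sub-call is expanded the first time; later identical calls just restate its return value):
T(d=5)
  T(d=4)
    T(d=3)
      T(d=2)
        T(d=1)
          T(d=0)
          -> return 2
          T(d=0)
          -> return 2
        -> return 5
        T(d=1) -> return 5  (same call as traced above)
      -> return 11
      T(d=2) -> return 11  (same call as traced above)
    -> return 23
    T(d=3) -> return 23  (same call as traced above)
  -> return 47
  T(d=4) -> return 47  (same call as traced above)
-> return 95

Final answer: 95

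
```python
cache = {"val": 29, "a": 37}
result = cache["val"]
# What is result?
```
Trace:
  cache={'val': 29, 'a': 37}
  cache={'val': 29, 'a': 37}, result=29

Final answer: 29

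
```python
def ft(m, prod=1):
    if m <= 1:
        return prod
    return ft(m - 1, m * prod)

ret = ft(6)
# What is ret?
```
Call trace:
ft(m=6, prod=1)
  ft(m=5, prod=6)
    ft(m=4, prod=30)
      ft(m=3, prod=120)
        ft(m=2, prod=360)
          ft(m=1, prod=720)
          -> return 720
        -> return 720
      -> return 720
    -> return 720
  -> return 720
-> return 720

Final answer: 720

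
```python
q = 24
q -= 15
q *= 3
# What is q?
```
Trace:
  q=24
  q=9
  q=27

Final answer: 27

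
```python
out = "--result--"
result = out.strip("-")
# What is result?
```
Trace:
  out='--result--'
  out='--result--', result='result'

Final answer: 'result'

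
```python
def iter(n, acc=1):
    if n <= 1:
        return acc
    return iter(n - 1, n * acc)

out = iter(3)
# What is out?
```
Call trace:
iter(n=3, acc=1)
  iter(n=2, acc=3)
    iter(n=1, acc=6)
    -> return 6
  -> return 6
-> return 6

Final answer: 6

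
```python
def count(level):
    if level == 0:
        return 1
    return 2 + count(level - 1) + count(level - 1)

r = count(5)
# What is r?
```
Call trace (a repeated sub-call is expanded the first time; later identical calls just restate its return value):
count(level=5)
  count(level=4)
    count(level=3)
      count(level=2)
        count(level=1)
          count(level=0)
          -> return 1
          count(level=0)
          -> return 1
        -> return 4
        count(level=1) -> return 4  (same call as traced above)
      -> return 10
      count(level=2) -> return 10  (same call as traced above)
    -> return 22
    count(level=3) -> return 22  (same call as traced above)
  -> return 46
  count(level=4) -> return 46  (same call as traced above)
-> return 94

Final answer: 94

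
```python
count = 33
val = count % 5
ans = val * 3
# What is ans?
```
Trace:
  count=33
  count=33, val=3
  count=33, val=3, ans=9

Final answer: 9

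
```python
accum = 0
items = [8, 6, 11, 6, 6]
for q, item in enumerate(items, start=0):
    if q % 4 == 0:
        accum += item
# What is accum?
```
Trace:
  accum=0
  accum=8, q=0, item=8
  accum=8, q=1, item=6
  accum=8, q=2, item=11
  accum=8, q=3, item=6
  accum=14, q=4, item=6

Final answer: 14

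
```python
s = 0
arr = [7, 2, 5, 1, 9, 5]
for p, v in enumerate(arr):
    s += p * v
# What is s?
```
Trace:
  s=0
  s=0, p=0, v=7
  s=2, p=1, v=2
  s=12, p=2, v=5
  s=15, p=3, v=1
  s=51, p=4, v=9
  s=76, p=5, v=5

Final answer: 76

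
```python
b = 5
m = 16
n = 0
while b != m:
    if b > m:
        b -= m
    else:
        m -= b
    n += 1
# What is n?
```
Trace:
  b=5
  b=5, m=16
  b=5, m=16, n=0
  b=5, m=11, n=1
  b=5, m=6, n=2
  b=5, m=1, n=3
  b=4, m=1, n=4
  b=3, m=1, n=5
  b=2, m=1, n=6
  b=1, m=1, n=7

Final answer: 7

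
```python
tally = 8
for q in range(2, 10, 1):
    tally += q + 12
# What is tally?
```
Trace:
  tally=8
  tally=22, q=2
  tally=37, q=3
  tally=53, q=4
  tally=70, q=5
  tally=88, q=6
  tally=107, q=7
  tally=127, q=8
  tally=148, q=9

Final answer: 148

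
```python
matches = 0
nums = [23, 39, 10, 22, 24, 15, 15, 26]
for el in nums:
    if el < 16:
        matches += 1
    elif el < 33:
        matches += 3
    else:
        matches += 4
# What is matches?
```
Trace:
  matches=0
  matches=3, el=23
  matches=7, el=39
  matches=8, el=10
  matches=11, el=22
  matches=14, el=24
  matches=15, el=15
  matches=16, el=15
  matches=19, el=26

Final answer: 19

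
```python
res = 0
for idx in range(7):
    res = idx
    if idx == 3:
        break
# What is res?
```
Trace:
  res=0
  res=0, idx=0
  res=1, idx=1
  res=2, idx=2
  res=3, idx=3

Final answer: 3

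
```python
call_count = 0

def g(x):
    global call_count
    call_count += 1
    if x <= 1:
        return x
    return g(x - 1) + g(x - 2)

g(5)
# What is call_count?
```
Call trace (a repeated sub-call is expanded the first time; later identical calls just restate its return value):
g(x=5)
  g(x=4)
    g(x=3)
      g(x=2)
        g(x=1)
        -> return 1
        g(x=0)
        -> return 0
      -> return 1
      g(x=1)
      -> return 1
    -> return 2
    g(x=2) -> return 1  (same call as traced above)
  -> return 3
  g(x=3) -> return 2  (same call as traced above)
-> return 5

call_count is incremented once per call, so count the calls in each subtree. Let C(x) = number of calls made by g(x).
C(0) = C(1) = 1 (base case, no recursion); C(x) = 1 + C(x - 1) + C(x - 2) otherwise.
C(2) = 1 + C(1) + C(0) = 1 + 1 + 1 = 3
C(3) = 1 + C(2) + C(1) = 1 + 3 + 1 = 5
C(4) = 1 + C(3) + C(2) = 1 + 5 + 3 = 9
C(5) = 1 + C(4) + C(3) = 1 + 9 + 5 = 15
call_count = C(5) = 15

Final answer: 15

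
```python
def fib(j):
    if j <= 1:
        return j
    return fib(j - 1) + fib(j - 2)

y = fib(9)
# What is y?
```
Call trace (a repeated sub-call is expanded the first time; later identical calls just restate its return value):
fib(j=9)
  fib(j=8)
    fib(j=7)
      fib(j=6)
        fib(j=5)
          fib(j=4)
            fib(j=3)
              fib(j=2)
                fib(j=1)
                -> return 1
                fib(j=0)
                -> return 0
              -> return 1
              fib(j=1)
              -> return 1
            -> return 2
            fib(j=2) -> return 1  (same call as traced above)
          -> return 3
          fib(j=3) -> return 2  (same call as traced above)
        -> return 5
        fib(j=4) -> return 3  (same call as traced above)
      -> return 8
      fib(j=5) -> return 5  (same call as traced above)
    -> return 13
    fib(j=6) -> return 8  (same call as traced above)
  -> return 21
  fib(j=7) -> return 13  (same call as traced above)
-> return 34

Final answer: 34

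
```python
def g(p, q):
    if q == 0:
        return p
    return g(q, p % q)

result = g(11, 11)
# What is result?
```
Call trace:
g(p=11, q=11)
  g(p=11, q=0)
  -> return 11
-> return 11

Final answer: 11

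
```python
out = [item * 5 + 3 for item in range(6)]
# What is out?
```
Trace:
  item=0
  item=1
  item=2
  item=3
  item=4
  item=5
  out=[3, 8, 13, 18, 23, 28]

Final answer: [3, 8, 13, 18, 23, 28]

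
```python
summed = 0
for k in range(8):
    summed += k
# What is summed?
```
Trace:
  summed=0
  summed=0, k=0
  summed=1, k=1
  summed=3, k=2
  summed=6, k=3
  summed=10, k=4
  summed=15, k=5
  summed=21, k=6
  summed=28, k=7

Final answer: 28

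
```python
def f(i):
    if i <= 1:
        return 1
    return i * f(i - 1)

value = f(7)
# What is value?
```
Call trace:
f(i=7)
  f(i=6)
    f(i=5)
      f(i=4)
        f(i=3)
          f(i=2)
            f(i=1)
            -> return 1
          -> return 2
        -> return 6
      -> return 24
    -> return 120
  -> return 720
-> return 5040

Final answer: 5040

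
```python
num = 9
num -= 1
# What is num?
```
Trace:
  num=9
  num=8

Final answer: 8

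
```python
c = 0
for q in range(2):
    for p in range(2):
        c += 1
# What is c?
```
Trace:
  c=0
  c=1, q=0, p=0
  c=2, q=0, p=1
  c=3, q=1, p=0
  c=4, q=1, p=1

Final answer: 4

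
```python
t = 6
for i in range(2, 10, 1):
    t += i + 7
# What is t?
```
Trace:
  t=6
  t=15, i=2
  t=25, i=3
  t=36, i=4
  t=48, i=5
  t=61, i=6
  t=75, i=7
  t=90, i=8
  t=106, i=9

Final answer: 106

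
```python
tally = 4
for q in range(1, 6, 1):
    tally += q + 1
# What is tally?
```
Trace:
  tally=4
  tally=6, q=1
  tally=9, q=2
  tally=13, q=3
  tally=18, q=4
  tally=24, q=5

Final answer: 24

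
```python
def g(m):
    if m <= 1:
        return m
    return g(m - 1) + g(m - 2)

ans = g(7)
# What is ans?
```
Call trace (a repeated sub-call is expanded the first time; later identical calls just restate its return value):
g(m=7)
  g(m=6)
    g(m=5)
      g(m=4)
        g(m=3)
          g(m=2)
            g(m=1)
            -> return 1
            g(m=0)
            -> return 0
          -> return 1
          g(m=1)
          -> return 1
        -> return 2
        g(m=2) -> return 1  (same call as traced above)
      -> return 3
      g(m=3) -> return 2  (same call as traced above)
    -> return 5
    g(m=4) -> return 3  (same call as traced above)
  -> return 8
  g(m=5) -> return 5  (same call as traced above)
-> return 13

Final answer: 13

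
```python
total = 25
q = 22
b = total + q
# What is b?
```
Trace:
  total=25
  total=25, q=22
  total=25, q=22, b=47

Final answer: 47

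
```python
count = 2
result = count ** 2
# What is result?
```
Trace:
  count=2
  count=2, result=4

Final answer: 4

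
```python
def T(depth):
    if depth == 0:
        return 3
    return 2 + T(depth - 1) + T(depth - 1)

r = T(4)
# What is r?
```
Call trace (a repeated sub-call is expanded the first time; later identical calls just restate its return value):
T(depth=4)
  T(depth=3)
    T(depth=2)
      T(depth=1)
        T(depth=0)
        -> return 3
        T(depth=0)
        -> return 3
      -> return 8
      T(depth=1) -> return 8  (same call as traced above)
    -> return 18
    T(depth=2) -> return 18  (same call as traced above)
  -> return 38
  T(depth=3) -> return 38  (same call as traced above)
-> return 78

Final answer: 78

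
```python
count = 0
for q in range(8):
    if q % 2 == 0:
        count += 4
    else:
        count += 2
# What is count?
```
Trace:
  count=0
  count=4, q=0
  count=6, q=1
  count=10, q=2
  count=12, q=3
  count=16, q=4
  count=18, q=5
  count=22, q=6
  count=24, q=7

Final answer: 24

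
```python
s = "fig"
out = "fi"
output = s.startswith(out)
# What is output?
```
Trace:
  s='fig'
  s='fig', out='fi'
  s='fig', out='fi', output=True

Final answer: True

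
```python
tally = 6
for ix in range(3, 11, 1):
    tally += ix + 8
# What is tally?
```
Trace:
  tally=6
  tally=17, ix=3
  tally=29, ix=4
  tally=42, ix=5
  tally=56, ix=6
  tally=71, ix=7
  tally=87, ix=8
  tally=104, ix=9
  tally=122, ix=10

Final answer: 122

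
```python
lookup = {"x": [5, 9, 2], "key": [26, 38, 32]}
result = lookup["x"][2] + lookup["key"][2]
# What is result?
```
Trace:
  lookup={'x': [5, 9, 2], 'key': [26, 38, 32]}
  lookup={'x': [5, 9, 2], 'key': [26, 38, 32]}, result=34

Final answer: 34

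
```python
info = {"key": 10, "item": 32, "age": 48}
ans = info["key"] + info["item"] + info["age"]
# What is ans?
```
Trace:
  info={'key': 10, 'item': 32, 'age': 48}
  info={'key': 10, 'item': 32, 'age': 48}, ans=90

Final answer: 90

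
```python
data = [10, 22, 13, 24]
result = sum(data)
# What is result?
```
Trace:
  data=[10, 22, 13, 24]
  data=[10, 22, 13, 24], result=69

Final answer: 69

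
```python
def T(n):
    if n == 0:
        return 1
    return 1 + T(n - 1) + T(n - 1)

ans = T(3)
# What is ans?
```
Call trace (a repeated sub-call is expanded the first time; later identical calls just restate its return value):
T(n=3)
  T(n=2)
    T(n=1)
      T(n=0)
      -> return 1
      T(n=0)
      -> return 1
    -> return 3
    T(n=1) -> return 3  (same call as traced above)
  -> return 7
  T(n=2) -> return 7  (same call as traced above)
-> return 15

Final answer: 15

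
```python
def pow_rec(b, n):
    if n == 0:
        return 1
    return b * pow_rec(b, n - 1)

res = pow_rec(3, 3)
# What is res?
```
Call trace:
pow_rec(b=3, n=3)
  pow_rec(b=3, n=2)
    pow_rec(b=3, n=1)
      pow_rec(b=3, n=0)
      -> return 1
    -> return 3
  -> return 9
-> return 27

Final answer: 27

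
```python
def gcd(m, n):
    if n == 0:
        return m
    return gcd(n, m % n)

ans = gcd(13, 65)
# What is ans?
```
Call trace:
gcd(m=13, n=65)
  gcd(m=65, n=13)
    gcd(m=13, n=0)
    -> return 13
  -> return 13
-> return 13

Final answer: 13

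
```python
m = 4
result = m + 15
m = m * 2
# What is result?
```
Trace:
  m=4
  m=4, result=19
  m=8, result=19

Final answer: 19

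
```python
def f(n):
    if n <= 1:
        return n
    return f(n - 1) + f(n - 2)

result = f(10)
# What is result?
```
Call trace (a repeated sub-call is expanded the first time; later identical calls just restate its return value):
f(n=10)
  f(n=9)
    f(n=8)
      f(n=7)
        f(n=6)
          f(n=5)
            f(n=4)
              f(n=3)
                f(n=2)
                  f(n=1)
                  -> return 1
                  f(n=0)
                  -> return 0
                -> return 1
                f(n=1)
                -> return 1
              -> return 2
              f(n=2) -> return 1  (same call as traced above)
            -> return 3
            f(n=3) -> return 2  (same call as traced above)
          -> return 5
          f(n=4) -> return 3  (same call as traced above)
        -> return 8
        f(n=5) -> return 5  (same call as traced above)
      -> return 13
      f(n=6) -> return 8  (same call as traced above)
    -> return 21
    f(n=7) -> return 13  (same call as traced above)
  -> return 34
  f(n=8) -> return 21  (same call as traced above)
-> return 55

Final answer: 55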